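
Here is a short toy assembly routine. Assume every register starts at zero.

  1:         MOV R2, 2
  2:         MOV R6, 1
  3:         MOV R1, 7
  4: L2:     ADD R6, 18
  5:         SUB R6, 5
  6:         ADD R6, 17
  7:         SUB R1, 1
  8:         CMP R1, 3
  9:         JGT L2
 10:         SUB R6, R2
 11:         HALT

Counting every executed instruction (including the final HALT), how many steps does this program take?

29

MOV R2, 2 → R2=2
MOV R6, 1 → R6=1
MOV R1, 7 → R1=7
ADD R6, 18 → R6=1+18=19
SUB R6, 5 → R6=19-5=14
ADD R6, 17 → R6=14+17=31
SUB R1, 1 → R1=7-1=6
CMP R1, 3  (cmp 6,3)
JGT L2: taken
ADD R6, 18 → R6=31+18=49
SUB R6, 5 → R6=49-5=44
ADD R6, 17 → R6=44+17=61
SUB R1, 1 → R1=6-1=5
CMP R1, 3  (cmp 5,3)
JGT L2: taken
ADD R6, 18 → R6=61+18=79
SUB R6, 5 → R6=79-5=74
ADD R6, 17 → R6=74+17=91
SUB R1, 1 → R1=5-1=4
CMP R1, 3  (cmp 4,3)
JGT L2: taken
ADD R6, 18 → R6=91+18=109
SUB R6, 5 → R6=109-5=104
ADD R6, 17 → R6=104+17=121
SUB R1, 1 → R1=4-1=3
CMP R1, 3  (cmp 3,3)
JGT L2: not taken
SUB R6, R2 → R6=121-2=119
halt.
Total executed instructions: 29.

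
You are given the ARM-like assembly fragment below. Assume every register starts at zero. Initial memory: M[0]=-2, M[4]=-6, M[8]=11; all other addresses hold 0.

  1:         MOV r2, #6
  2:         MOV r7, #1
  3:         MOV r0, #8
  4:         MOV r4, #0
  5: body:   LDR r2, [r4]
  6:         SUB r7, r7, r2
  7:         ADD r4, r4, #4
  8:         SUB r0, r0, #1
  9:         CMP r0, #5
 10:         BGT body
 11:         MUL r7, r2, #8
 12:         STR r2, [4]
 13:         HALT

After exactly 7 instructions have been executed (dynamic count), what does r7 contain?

MOV r2, #6 → r2=6
MOV r7, #1 → r7=1
MOV r0, #8 → r0=8
MOV r4, #0 → r4=0
LDR r2, [r4] → r2=M[0]=-2
SUB r7, r7, r2 → r7=1-(-2)=3
ADD r4, r4, #4 → r4=0+4=4
After step 7: r7 = 3.

3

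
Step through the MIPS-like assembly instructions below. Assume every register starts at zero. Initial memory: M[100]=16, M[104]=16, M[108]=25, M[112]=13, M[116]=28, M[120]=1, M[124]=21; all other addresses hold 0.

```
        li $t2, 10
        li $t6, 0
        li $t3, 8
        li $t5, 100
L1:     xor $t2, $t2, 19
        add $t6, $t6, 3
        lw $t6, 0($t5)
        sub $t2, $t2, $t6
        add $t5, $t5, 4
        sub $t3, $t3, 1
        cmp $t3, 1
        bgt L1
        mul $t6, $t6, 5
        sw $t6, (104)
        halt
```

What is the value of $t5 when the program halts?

after li $t2, 10: $t2=10
after li $t6, 0: $t6=0
after li $t3, 8: $t3=8
after li $t5, 100: $t5=100
after xor $t2, $t2, 19: $t2=10^19=25
after add $t6, $t6, 3: $t6=0+3=3
after lw $t6, 0($t5): $t6=M[100]=16
after sub $t2, $t2, $t6: $t2=25-16=9
after add $t5, $t5, 4: $t5=100+4=104
after sub $t3, $t3, 1: $t3=8-1=7
cmp $t3, 1  (cmp 7,1)
bgt L1: taken
after xor $t2, $t2, 19: $t2=9^19=26
after add $t6, $t6, 3: $t6=16+3=19
after lw $t6, 0($t5): $t6=M[104]=16
after sub $t2, $t2, $t6: $t2=26-16=10
after add $t5, $t5, 4: $t5=104+4=108
after sub $t3, $t3, 1: $t3=7-1=6
cmp $t3, 1  (cmp 6,1)
bgt L1: taken
after xor $t2, $t2, 19: $t2=10^19=25
after add $t6, $t6, 3: $t6=16+3=19
after lw $t6, 0($t5): $t6=M[108]=25
after sub $t2, $t2, $t6: $t2=25-25=0
after add $t5, $t5, 4: $t5=108+4=112
after sub $t3, $t3, 1: $t3=6-1=5
cmp $t3, 1  (cmp 5,1)
bgt L1: taken
after xor $t2, $t2, 19: $t2=0^19=19
after add $t6, $t6, 3: $t6=25+3=28
after lw $t6, 0($t5): $t6=M[112]=13
after sub $t2, $t2, $t6: $t2=19-13=6
after add $t5, $t5, 4: $t5=112+4=116
after sub $t3, $t3, 1: $t3=5-1=4
cmp $t3, 1  (cmp 4,1)
bgt L1: taken
after xor $t2, $t2, 19: $t2=6^19=21
after add $t6, $t6, 3: $t6=13+3=16
after lw $t6, 0($t5): $t6=M[116]=28
after sub $t2, $t2, $t6: $t2=21-28=-7
after add $t5, $t5, 4: $t5=116+4=120
after sub $t3, $t3, 1: $t3=4-1=3
cmp $t3, 1  (cmp 3,1)
bgt L1: taken
after xor $t2, $t2, 19: $t2=(-7)^19=-22
after add $t6, $t6, 3: $t6=28+3=31
after lw $t6, 0($t5): $t6=M[120]=1
after sub $t2, $t2, $t6: $t2=(-22)-1=-23
after add $t5, $t5, 4: $t5=120+4=124
after sub $t3, $t3, 1: $t3=3-1=2
cmp $t3, 1  (cmp 2,1)
bgt L1: taken
after xor $t2, $t2, 19: $t2=(-23)^19=-6
after add $t6, $t6, 3: $t6=1+3=4
after lw $t6, 0($t5): $t6=M[124]=21
after sub $t2, $t2, $t6: $t2=(-6)-21=-27
after add $t5, $t5, 4: $t5=124+4=128
after sub $t3, $t3, 1: $t3=2-1=1
cmp $t3, 1  (cmp 1,1)
bgt L1: not taken
after mul $t6, $t6, 5: $t6=21*5=105
sw $t6, (104) → M[104]=105
halt.

128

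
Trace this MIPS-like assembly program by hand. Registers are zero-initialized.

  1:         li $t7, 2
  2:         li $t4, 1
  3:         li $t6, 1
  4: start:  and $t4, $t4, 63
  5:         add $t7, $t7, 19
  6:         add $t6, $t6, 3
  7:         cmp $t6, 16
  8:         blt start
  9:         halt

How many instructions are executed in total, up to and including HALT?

29

$t7=2
$t4=1
$t6=1
$t4=1&63=1
$t7=2+19=21
$t6=1+3=4
cmp $t6, 16  (cmp 4,16)
blt start: taken
$t4=1&63=1
$t7=21+19=40
$t6=4+3=7
cmp $t6, 16  (cmp 7,16)
blt start: taken
$t4=1&63=1
$t7=40+19=59
$t6=7+3=10
cmp $t6, 16  (cmp 10,16)
blt start: taken
$t4=1&63=1
$t7=59+19=78
$t6=10+3=13
cmp $t6, 16  (cmp 13,16)
blt start: taken
$t4=1&63=1
$t7=78+19=97
$t6=13+3=16
cmp $t6, 16  (cmp 16,16)
blt start: not taken
halt.
Total executed instructions: 29.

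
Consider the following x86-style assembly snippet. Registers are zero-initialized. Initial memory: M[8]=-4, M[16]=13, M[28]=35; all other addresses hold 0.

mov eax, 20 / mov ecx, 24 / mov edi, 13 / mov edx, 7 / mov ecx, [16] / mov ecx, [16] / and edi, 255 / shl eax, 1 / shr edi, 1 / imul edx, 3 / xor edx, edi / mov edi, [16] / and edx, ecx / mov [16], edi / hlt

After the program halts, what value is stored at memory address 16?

after mov eax, 20: eax=20
after mov ecx, 24: ecx=24
after mov edi, 13: edi=13
after mov edx, 7: edx=7
after mov ecx, [16]: ecx=M[16]=13
after mov ecx, [16]: ecx=M[16]=13
after and edi, 255: edi=13&255=13
after shl eax, 1: eax=20<<1=40
after shr edi, 1: edi=13>>1=6
after imul edx, 3: edx=7*3=21
after xor edx, edi: edx=21^6=19
after mov edi, [16]: edi=M[16]=13
after and edx, ecx: edx=19&13=1
mov [16], edi → M[16]=13
halt.

13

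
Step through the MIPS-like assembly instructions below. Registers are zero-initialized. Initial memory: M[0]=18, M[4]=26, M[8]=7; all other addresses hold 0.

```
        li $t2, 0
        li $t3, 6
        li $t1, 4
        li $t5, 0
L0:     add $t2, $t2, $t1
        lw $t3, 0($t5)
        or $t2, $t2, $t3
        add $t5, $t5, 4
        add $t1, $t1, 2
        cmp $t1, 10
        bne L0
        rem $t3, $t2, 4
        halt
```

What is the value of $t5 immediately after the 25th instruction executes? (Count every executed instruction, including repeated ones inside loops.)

after li $t2, 0: $t2=0
after li $t3, 6: $t3=6
after li $t1, 4: $t1=4
after li $t5, 0: $t5=0
after add $t2, $t2, $t1: $t2=0+4=4
after lw $t3, 0($t5): $t3=M[0]=18
after or $t2, $t2, $t3: $t2=4|18=22
after add $t5, $t5, 4: $t5=0+4=4
after add $t1, $t1, 2: $t1=4+2=6
cmp $t1, 10  (cmp 6,10)
bne L0: taken
after add $t2, $t2, $t1: $t2=22+6=28
after lw $t3, 0($t5): $t3=M[4]=26
after or $t2, $t2, $t3: $t2=28|26=30
after add $t5, $t5, 4: $t5=4+4=8
after add $t1, $t1, 2: $t1=6+2=8
cmp $t1, 10  (cmp 8,10)
bne L0: taken
after add $t2, $t2, $t1: $t2=30+8=38
after lw $t3, 0($t5): $t3=M[8]=7
after or $t2, $t2, $t3: $t2=38|7=39
after add $t5, $t5, 4: $t5=8+4=12
after add $t1, $t1, 2: $t1=8+2=10
cmp $t1, 10  (cmp 10,10)
bne L0: not taken
After step 25: $t5 = 12.

12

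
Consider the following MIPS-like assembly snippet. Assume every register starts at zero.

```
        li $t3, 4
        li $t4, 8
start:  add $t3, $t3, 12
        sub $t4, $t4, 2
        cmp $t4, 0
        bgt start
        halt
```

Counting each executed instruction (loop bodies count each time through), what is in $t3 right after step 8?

li $t3, 4 → $t3=4
li $t4, 8 → $t4=8
add $t3, $t3, 12 → $t3=4+12=16
sub $t4, $t4, 2 → $t4=8-2=6
cmp $t4, 0  (cmp 6,0)
bgt start: taken
add $t3, $t3, 12 → $t3=16+12=28
sub $t4, $t4, 2 → $t4=6-2=4
After step 8: $t3 = 28.

28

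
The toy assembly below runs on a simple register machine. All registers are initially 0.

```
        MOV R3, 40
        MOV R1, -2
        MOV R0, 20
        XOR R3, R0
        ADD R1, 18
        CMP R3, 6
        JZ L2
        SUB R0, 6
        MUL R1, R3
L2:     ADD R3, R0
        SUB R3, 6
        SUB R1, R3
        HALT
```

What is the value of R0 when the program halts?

after MOV R3, 40: R3=40
after MOV R1, -2: R1=-2
after MOV R0, 20: R0=20
after XOR R3, R0: R3=40^20=60
after ADD R1, 18: R1=(-2)+18=16
CMP R3, 6  (cmp 60,6)
JZ L2: not taken
after SUB R0, 6: R0=20-6=14
after MUL R1, R3: R1=16*60=960
after ADD R3, R0: R3=60+14=74
after SUB R3, 6: R3=74-6=68
after SUB R1, R3: R1=960-68=892
halt.

14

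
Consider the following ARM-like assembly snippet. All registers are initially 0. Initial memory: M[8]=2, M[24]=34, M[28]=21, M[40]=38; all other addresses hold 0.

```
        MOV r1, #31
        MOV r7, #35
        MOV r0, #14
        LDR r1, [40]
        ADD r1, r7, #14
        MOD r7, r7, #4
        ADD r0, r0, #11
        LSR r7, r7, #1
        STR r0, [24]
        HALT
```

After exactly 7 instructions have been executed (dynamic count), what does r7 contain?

3

r1=31
r7=35
r0=14
r1=M[40]=38
r1=35+14=49
r7=35%4=3
r0=14+11=25
After step 7: r7 = 3.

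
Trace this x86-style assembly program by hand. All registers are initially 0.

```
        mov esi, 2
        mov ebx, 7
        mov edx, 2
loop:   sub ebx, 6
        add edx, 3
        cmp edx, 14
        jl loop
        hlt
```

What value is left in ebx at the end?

esi=2
ebx=7
edx=2
ebx=7-6=1
edx=2+3=5
cmp edx, 14  (cmp 5,14)
jl loop: taken
ebx=1-6=-5
edx=5+3=8
cmp edx, 14  (cmp 8,14)
jl loop: taken
ebx=(-5)-6=-11
edx=8+3=11
cmp edx, 14  (cmp 11,14)
jl loop: taken
ebx=(-11)-6=-17
edx=11+3=14
cmp edx, 14  (cmp 14,14)
jl loop: not taken
halt.

-17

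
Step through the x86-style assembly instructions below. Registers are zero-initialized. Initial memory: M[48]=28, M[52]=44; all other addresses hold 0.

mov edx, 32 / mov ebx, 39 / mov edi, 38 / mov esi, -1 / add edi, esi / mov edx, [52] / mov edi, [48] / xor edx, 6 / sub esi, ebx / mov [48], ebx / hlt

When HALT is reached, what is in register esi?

mov edx, 32 → edx=32
mov ebx, 39 → ebx=39
mov edi, 38 → edi=38
mov esi, -1 → esi=-1
add edi, esi → edi=38+(-1)=37
mov edx, [52] → edx=M[52]=44
mov edi, [48] → edi=M[48]=28
xor edx, 6 → edx=44^6=42
sub esi, ebx → esi=(-1)-39=-40
mov [48], ebx → M[48]=39
halt.

-40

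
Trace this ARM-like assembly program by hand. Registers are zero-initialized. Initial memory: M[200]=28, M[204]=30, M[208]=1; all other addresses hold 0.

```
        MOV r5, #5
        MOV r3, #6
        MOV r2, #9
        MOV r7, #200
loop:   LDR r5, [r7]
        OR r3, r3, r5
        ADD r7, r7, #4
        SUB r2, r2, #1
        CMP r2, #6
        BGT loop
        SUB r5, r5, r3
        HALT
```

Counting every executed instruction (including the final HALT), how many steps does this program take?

24

MOV r5, #5 → r5=5
MOV r3, #6 → r3=6
MOV r2, #9 → r2=9
MOV r7, #200 → r7=200
LDR r5, [r7] → r5=M[200]=28
OR r3, r3, r5 → r3=6|28=30
ADD r7, r7, #4 → r7=200+4=204
SUB r2, r2, #1 → r2=9-1=8
CMP r2, #6  (cmp 8,6)
BGT loop: taken
LDR r5, [r7] → r5=M[204]=30
OR r3, r3, r5 → r3=30|30=30
ADD r7, r7, #4 → r7=204+4=208
SUB r2, r2, #1 → r2=8-1=7
CMP r2, #6  (cmp 7,6)
BGT loop: taken
LDR r5, [r7] → r5=M[208]=1
OR r3, r3, r5 → r3=30|1=31
ADD r7, r7, #4 → r7=208+4=212
SUB r2, r2, #1 → r2=7-1=6
CMP r2, #6  (cmp 6,6)
BGT loop: not taken
SUB r5, r5, r3 → r5=1-31=-30
halt.
Total executed instructions: 24.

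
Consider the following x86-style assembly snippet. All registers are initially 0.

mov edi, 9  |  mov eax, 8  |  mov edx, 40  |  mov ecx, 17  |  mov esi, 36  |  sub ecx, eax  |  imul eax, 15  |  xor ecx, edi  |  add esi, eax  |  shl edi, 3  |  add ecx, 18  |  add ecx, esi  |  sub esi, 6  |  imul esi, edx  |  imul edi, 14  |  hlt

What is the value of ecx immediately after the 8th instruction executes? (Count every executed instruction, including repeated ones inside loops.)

edi=9
eax=8
edx=40
ecx=17
esi=36
ecx=17-8=9
eax=8*15=120
ecx=9^9=0
After step 8: ecx = 0.

0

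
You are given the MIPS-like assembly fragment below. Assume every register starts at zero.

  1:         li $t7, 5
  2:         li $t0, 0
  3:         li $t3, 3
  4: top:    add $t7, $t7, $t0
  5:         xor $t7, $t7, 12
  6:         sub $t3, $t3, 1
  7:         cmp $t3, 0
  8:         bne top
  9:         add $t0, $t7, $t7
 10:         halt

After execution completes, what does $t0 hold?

$t7=5
$t0=0
$t3=3
$t7=5+0=5
$t7=5^12=9
$t3=3-1=2
cmp $t3, 0  (cmp 2,0)
bne top: taken
$t7=9+0=9
$t7=9^12=5
$t3=2-1=1
cmp $t3, 0  (cmp 1,0)
bne top: taken
$t7=5+0=5
$t7=5^12=9
$t3=1-1=0
cmp $t3, 0  (cmp 0,0)
bne top: not taken
$t0=9+9=18
halt.

18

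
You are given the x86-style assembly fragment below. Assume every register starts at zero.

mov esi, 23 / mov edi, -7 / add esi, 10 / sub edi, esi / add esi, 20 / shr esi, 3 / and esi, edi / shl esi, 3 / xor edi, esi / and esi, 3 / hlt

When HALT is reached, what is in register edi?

esi=23
edi=-7
esi=23+10=33
edi=(-7)-33=-40
esi=33+20=53
esi=53>>3=6
esi=6&(-40)=0
esi=0<<3=0
edi=(-40)^0=-40
esi=0&3=0
halt.

-40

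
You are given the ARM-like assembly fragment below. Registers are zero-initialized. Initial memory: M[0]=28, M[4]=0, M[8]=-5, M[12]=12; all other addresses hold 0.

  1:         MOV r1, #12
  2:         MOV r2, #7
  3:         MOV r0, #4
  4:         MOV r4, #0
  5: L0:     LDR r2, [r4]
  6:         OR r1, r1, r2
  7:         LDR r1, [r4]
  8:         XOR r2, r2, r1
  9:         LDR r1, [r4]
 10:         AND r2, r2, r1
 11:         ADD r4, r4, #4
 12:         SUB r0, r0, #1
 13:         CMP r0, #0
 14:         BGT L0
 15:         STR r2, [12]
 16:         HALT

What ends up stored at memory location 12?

after MOV r1, #12: r1=12
after MOV r2, #7: r2=7
after MOV r0, #4: r0=4
after MOV r4, #0: r4=0
after LDR r2, [r4]: r2=M[0]=28
after OR r1, r1, r2: r1=12|28=28
after LDR r1, [r4]: r1=M[0]=28
after XOR r2, r2, r1: r2=28^28=0
after LDR r1, [r4]: r1=M[0]=28
after AND r2, r2, r1: r2=0&28=0
after ADD r4, r4, #4: r4=0+4=4
after SUB r0, r0, #1: r0=4-1=3
CMP r0, #0  (cmp 3,0)
BGT L0: taken
after LDR r2, [r4]: r2=M[4]=0
after OR r1, r1, r2: r1=28|0=28
after LDR r1, [r4]: r1=M[4]=0
after XOR r2, r2, r1: r2=0^0=0
after LDR r1, [r4]: r1=M[4]=0
after AND r2, r2, r1: r2=0&0=0
after ADD r4, r4, #4: r4=4+4=8
after SUB r0, r0, #1: r0=3-1=2
CMP r0, #0  (cmp 2,0)
BGT L0: taken
after LDR r2, [r4]: r2=M[8]=-5
after OR r1, r1, r2: r1=0|(-5)=-5
after LDR r1, [r4]: r1=M[8]=-5
after XOR r2, r2, r1: r2=(-5)^(-5)=0
after LDR r1, [r4]: r1=M[8]=-5
after AND r2, r2, r1: r2=0&(-5)=0
after ADD r4, r4, #4: r4=8+4=12
after SUB r0, r0, #1: r0=2-1=1
CMP r0, #0  (cmp 1,0)
BGT L0: taken
after LDR r2, [r4]: r2=M[12]=12
after OR r1, r1, r2: r1=(-5)|12=-1
after LDR r1, [r4]: r1=M[12]=12
after XOR r2, r2, r1: r2=12^12=0
after LDR r1, [r4]: r1=M[12]=12
after AND r2, r2, r1: r2=0&12=0
after ADD r4, r4, #4: r4=12+4=16
after SUB r0, r0, #1: r0=1-1=0
CMP r0, #0  (cmp 0,0)
BGT L0: not taken
STR r2, [12] → M[12]=0
halt.

0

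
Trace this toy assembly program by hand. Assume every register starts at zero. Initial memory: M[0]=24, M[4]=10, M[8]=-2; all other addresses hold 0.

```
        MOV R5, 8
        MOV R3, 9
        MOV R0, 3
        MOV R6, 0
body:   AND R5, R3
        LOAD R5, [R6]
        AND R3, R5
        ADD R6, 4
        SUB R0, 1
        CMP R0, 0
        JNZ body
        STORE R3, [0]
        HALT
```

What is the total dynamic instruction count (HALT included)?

after MOV R5, 8: R5=8
after MOV R3, 9: R3=9
after MOV R0, 3: R0=3
after MOV R6, 0: R6=0
after AND R5, R3: R5=8&9=8
after LOAD R5, [R6]: R5=M[0]=24
after AND R3, R5: R3=9&24=8
after ADD R6, 4: R6=0+4=4
after SUB R0, 1: R0=3-1=2
CMP R0, 0  (cmp 2,0)
JNZ body: taken
after AND R5, R3: R5=24&8=8
after LOAD R5, [R6]: R5=M[4]=10
after AND R3, R5: R3=8&10=8
after ADD R6, 4: R6=4+4=8
after SUB R0, 1: R0=2-1=1
CMP R0, 0  (cmp 1,0)
JNZ body: taken
after AND R5, R3: R5=10&8=8
after LOAD R5, [R6]: R5=M[8]=-2
after AND R3, R5: R3=8&(-2)=8
after ADD R6, 4: R6=8+4=12
after SUB R0, 1: R0=1-1=0
CMP R0, 0  (cmp 0,0)
JNZ body: not taken
STORE R3, [0] → M[0]=8
halt.
Total executed instructions: 27.

27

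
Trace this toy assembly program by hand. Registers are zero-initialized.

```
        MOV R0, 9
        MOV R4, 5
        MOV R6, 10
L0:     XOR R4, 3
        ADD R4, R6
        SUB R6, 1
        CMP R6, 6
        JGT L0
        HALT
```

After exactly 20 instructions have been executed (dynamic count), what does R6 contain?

R0=9
R4=5
R6=10
R4=5^3=6
R4=6+10=16
R6=10-1=9
CMP R6, 6  (cmp 9,6)
JGT L0: taken
R4=16^3=19
R4=19+9=28
R6=9-1=8
CMP R6, 6  (cmp 8,6)
JGT L0: taken
R4=28^3=31
R4=31+8=39
R6=8-1=7
CMP R6, 6  (cmp 7,6)
JGT L0: taken
R4=39^3=36
R4=36+7=43
After step 20: R6 = 7.

7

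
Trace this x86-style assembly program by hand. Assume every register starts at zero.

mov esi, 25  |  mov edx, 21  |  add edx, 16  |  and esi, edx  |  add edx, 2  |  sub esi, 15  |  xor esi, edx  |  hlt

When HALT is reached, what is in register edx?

after mov esi, 25: esi=25
after mov edx, 21: edx=21
after add edx, 16: edx=21+16=37
after and esi, edx: esi=25&37=1
after add edx, 2: edx=37+2=39
after sub esi, 15: esi=1-15=-14
after xor esi, edx: esi=(-14)^39=-43
halt.

39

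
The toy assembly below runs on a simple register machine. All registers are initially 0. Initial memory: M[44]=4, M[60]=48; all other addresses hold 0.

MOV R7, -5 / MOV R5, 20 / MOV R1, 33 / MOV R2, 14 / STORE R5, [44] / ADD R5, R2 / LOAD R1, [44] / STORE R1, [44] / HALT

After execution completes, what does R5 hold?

R7=-5
R5=20
R1=33
R2=14
STORE R5, [44] → M[44]=20
R5=20+14=34
R1=M[44]=20
STORE R1, [44] → M[44]=20
halt.

34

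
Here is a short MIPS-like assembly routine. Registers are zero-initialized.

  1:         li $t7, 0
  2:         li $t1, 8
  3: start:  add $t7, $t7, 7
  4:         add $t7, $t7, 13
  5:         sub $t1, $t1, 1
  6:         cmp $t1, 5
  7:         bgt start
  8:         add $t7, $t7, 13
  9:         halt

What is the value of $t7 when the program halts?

73

$t7=0
$t1=8
$t7=0+7=7
$t7=7+13=20
$t1=8-1=7
cmp $t1, 5  (cmp 7,5)
bgt start: taken
$t7=20+7=27
$t7=27+13=40
$t1=7-1=6
cmp $t1, 5  (cmp 6,5)
bgt start: taken
$t7=40+7=47
$t7=47+13=60
$t1=6-1=5
cmp $t1, 5  (cmp 5,5)
bgt start: not taken
$t7=60+13=73
halt.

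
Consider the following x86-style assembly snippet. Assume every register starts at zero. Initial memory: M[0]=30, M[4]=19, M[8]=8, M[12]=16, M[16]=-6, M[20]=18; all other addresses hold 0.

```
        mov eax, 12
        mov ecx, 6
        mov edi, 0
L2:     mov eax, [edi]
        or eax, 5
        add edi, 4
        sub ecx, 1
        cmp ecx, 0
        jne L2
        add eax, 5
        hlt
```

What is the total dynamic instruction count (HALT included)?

41

eax=12
ecx=6
edi=0
eax=M[0]=30
eax=30|5=31
edi=0+4=4
ecx=6-1=5
cmp ecx, 0  (cmp 5,0)
jne L2: taken
eax=M[4]=19
eax=19|5=23
edi=4+4=8
ecx=5-1=4
cmp ecx, 0  (cmp 4,0)
jne L2: taken
eax=M[8]=8
eax=8|5=13
edi=8+4=12
ecx=4-1=3
cmp ecx, 0  (cmp 3,0)
jne L2: taken
eax=M[12]=16
eax=16|5=21
edi=12+4=16
ecx=3-1=2
cmp ecx, 0  (cmp 2,0)
jne L2: taken
eax=M[16]=-6
eax=(-6)|5=-1
edi=16+4=20
ecx=2-1=1
cmp ecx, 0  (cmp 1,0)
jne L2: taken
eax=M[20]=18
eax=18|5=23
edi=20+4=24
ecx=1-1=0
cmp ecx, 0  (cmp 0,0)
jne L2: not taken
eax=23+5=28
halt.
Total executed instructions: 41.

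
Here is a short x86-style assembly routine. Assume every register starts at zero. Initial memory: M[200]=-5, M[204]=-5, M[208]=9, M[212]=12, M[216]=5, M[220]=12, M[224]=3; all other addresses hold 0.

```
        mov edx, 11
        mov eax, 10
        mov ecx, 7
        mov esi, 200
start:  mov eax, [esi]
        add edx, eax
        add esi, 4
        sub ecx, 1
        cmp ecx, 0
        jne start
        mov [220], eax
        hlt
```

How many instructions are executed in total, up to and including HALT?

mov edx, 11 → edx=11
mov eax, 10 → eax=10
mov ecx, 7 → ecx=7
mov esi, 200 → esi=200
mov eax, [esi] → eax=M[200]=-5
add edx, eax → edx=11+(-5)=6
add esi, 4 → esi=200+4=204
sub ecx, 1 → ecx=7-1=6
cmp ecx, 0  (cmp 6,0)
jne start: taken
mov eax, [esi] → eax=M[204]=-5
add edx, eax → edx=6+(-5)=1
add esi, 4 → esi=204+4=208
sub ecx, 1 → ecx=6-1=5
cmp ecx, 0  (cmp 5,0)
jne start: taken
mov eax, [esi] → eax=M[208]=9
add edx, eax → edx=1+9=10
add esi, 4 → esi=208+4=212
sub ecx, 1 → ecx=5-1=4
cmp ecx, 0  (cmp 4,0)
jne start: taken
mov eax, [esi] → eax=M[212]=12
add edx, eax → edx=10+12=22
add esi, 4 → esi=212+4=216
sub ecx, 1 → ecx=4-1=3
cmp ecx, 0  (cmp 3,0)
jne start: taken
mov eax, [esi] → eax=M[216]=5
add edx, eax → edx=22+5=27
add esi, 4 → esi=216+4=220
sub ecx, 1 → ecx=3-1=2
cmp ecx, 0  (cmp 2,0)
jne start: taken
mov eax, [esi] → eax=M[220]=12
add edx, eax → edx=27+12=39
add esi, 4 → esi=220+4=224
sub ecx, 1 → ecx=2-1=1
cmp ecx, 0  (cmp 1,0)
jne start: taken
mov eax, [esi] → eax=M[224]=3
add edx, eax → edx=39+3=42
add esi, 4 → esi=224+4=228
sub ecx, 1 → ecx=1-1=0
cmp ecx, 0  (cmp 0,0)
jne start: not taken
mov [220], eax → M[220]=3
halt.
Total executed instructions: 48.

48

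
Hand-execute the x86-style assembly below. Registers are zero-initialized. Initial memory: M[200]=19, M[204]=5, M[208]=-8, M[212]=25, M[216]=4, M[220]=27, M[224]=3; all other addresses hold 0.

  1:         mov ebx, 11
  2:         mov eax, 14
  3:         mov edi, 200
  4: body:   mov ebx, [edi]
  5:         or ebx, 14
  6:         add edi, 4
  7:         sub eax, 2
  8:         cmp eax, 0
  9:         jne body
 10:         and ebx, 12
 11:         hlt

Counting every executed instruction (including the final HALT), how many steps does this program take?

mov ebx, 11 → ebx=11
mov eax, 14 → eax=14
mov edi, 200 → edi=200
mov ebx, [edi] → ebx=M[200]=19
or ebx, 14 → ebx=19|14=31
add edi, 4 → edi=200+4=204
sub eax, 2 → eax=14-2=12
cmp eax, 0  (cmp 12,0)
jne body: taken
mov ebx, [edi] → ebx=M[204]=5
or ebx, 14 → ebx=5|14=15
add edi, 4 → edi=204+4=208
sub eax, 2 → eax=12-2=10
cmp eax, 0  (cmp 10,0)
jne body: taken
mov ebx, [edi] → ebx=M[208]=-8
or ebx, 14 → ebx=(-8)|14=-2
add edi, 4 → edi=208+4=212
sub eax, 2 → eax=10-2=8
cmp eax, 0  (cmp 8,0)
jne body: taken
mov ebx, [edi] → ebx=M[212]=25
or ebx, 14 → ebx=25|14=31
add edi, 4 → edi=212+4=216
sub eax, 2 → eax=8-2=6
cmp eax, 0  (cmp 6,0)
jne body: taken
mov ebx, [edi] → ebx=M[216]=4
or ebx, 14 → ebx=4|14=14
add edi, 4 → edi=216+4=220
sub eax, 2 → eax=6-2=4
cmp eax, 0  (cmp 4,0)
jne body: taken
mov ebx, [edi] → ebx=M[220]=27
or ebx, 14 → ebx=27|14=31
add edi, 4 → edi=220+4=224
sub eax, 2 → eax=4-2=2
cmp eax, 0  (cmp 2,0)
jne body: taken
mov ebx, [edi] → ebx=M[224]=3
or ebx, 14 → ebx=3|14=15
add edi, 4 → edi=224+4=228
sub eax, 2 → eax=2-2=0
cmp eax, 0  (cmp 0,0)
jne body: not taken
and ebx, 12 → ebx=15&12=12
halt.
Total executed instructions: 47.

47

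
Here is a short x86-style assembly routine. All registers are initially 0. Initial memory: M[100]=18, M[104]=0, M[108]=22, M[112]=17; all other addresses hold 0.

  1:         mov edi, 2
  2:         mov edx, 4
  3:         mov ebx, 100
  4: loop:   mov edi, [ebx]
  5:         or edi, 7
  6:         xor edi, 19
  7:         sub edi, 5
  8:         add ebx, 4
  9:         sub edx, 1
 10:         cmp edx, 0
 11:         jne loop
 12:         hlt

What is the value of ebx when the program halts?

after mov edi, 2: edi=2
after mov edx, 4: edx=4
after mov ebx, 100: ebx=100
after mov edi, [ebx]: edi=M[100]=18
after or edi, 7: edi=18|7=23
after xor edi, 19: edi=23^19=4
after sub edi, 5: edi=4-5=-1
after add ebx, 4: ebx=100+4=104
after sub edx, 1: edx=4-1=3
cmp edx, 0  (cmp 3,0)
jne loop: taken
after mov edi, [ebx]: edi=M[104]=0
after or edi, 7: edi=0|7=7
after xor edi, 19: edi=7^19=20
after sub edi, 5: edi=20-5=15
after add ebx, 4: ebx=104+4=108
after sub edx, 1: edx=3-1=2
cmp edx, 0  (cmp 2,0)
jne loop: taken
after mov edi, [ebx]: edi=M[108]=22
after or edi, 7: edi=22|7=23
after xor edi, 19: edi=23^19=4
after sub edi, 5: edi=4-5=-1
after add ebx, 4: ebx=108+4=112
after sub edx, 1: edx=2-1=1
cmp edx, 0  (cmp 1,0)
jne loop: taken
after mov edi, [ebx]: edi=M[112]=17
after or edi, 7: edi=17|7=23
after xor edi, 19: edi=23^19=4
after sub edi, 5: edi=4-5=-1
after add ebx, 4: ebx=112+4=116
after sub edx, 1: edx=1-1=0
cmp edx, 0  (cmp 0,0)
jne loop: not taken
halt.

116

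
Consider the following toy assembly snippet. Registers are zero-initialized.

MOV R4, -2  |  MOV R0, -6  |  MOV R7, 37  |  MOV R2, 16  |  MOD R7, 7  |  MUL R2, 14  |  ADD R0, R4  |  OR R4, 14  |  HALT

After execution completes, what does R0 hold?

-8

MOV R4, -2 → R4=-2
MOV R0, -6 → R0=-6
MOV R7, 37 → R7=37
MOV R2, 16 → R2=16
MOD R7, 7 → R7=37%7=2
MUL R2, 14 → R2=16*14=224
ADD R0, R4 → R0=(-6)+(-2)=-8
OR R4, 14 → R4=(-2)|14=-2
halt.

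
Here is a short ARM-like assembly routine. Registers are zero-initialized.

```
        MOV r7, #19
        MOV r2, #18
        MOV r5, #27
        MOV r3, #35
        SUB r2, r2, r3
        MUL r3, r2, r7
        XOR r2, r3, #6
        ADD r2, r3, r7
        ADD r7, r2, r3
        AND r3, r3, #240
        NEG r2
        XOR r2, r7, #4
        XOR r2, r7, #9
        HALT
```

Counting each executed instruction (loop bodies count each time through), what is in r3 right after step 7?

after MOV r7, #19: r7=19
after MOV r2, #18: r2=18
after MOV r5, #27: r5=27
after MOV r3, #35: r3=35
after SUB r2, r2, r3: r2=18-35=-17
after MUL r3, r2, r7: r3=(-17)*19=-323
after XOR r2, r3, #6: r2=(-323)^6=-325
After step 7: r3 = -323.

-323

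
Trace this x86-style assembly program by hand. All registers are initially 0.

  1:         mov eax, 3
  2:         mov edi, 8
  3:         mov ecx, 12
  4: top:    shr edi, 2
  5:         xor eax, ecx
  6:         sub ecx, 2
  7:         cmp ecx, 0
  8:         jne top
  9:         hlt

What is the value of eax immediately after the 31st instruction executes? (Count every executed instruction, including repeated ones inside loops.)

eax=3
edi=8
ecx=12
edi=8>>2=2
eax=3^12=15
ecx=12-2=10
cmp ecx, 0  (cmp 10,0)
jne top: taken
edi=2>>2=0
eax=15^10=5
ecx=10-2=8
cmp ecx, 0  (cmp 8,0)
jne top: taken
edi=0>>2=0
eax=5^8=13
ecx=8-2=6
cmp ecx, 0  (cmp 6,0)
jne top: taken
edi=0>>2=0
eax=13^6=11
ecx=6-2=4
cmp ecx, 0  (cmp 4,0)
jne top: taken
edi=0>>2=0
eax=11^4=15
ecx=4-2=2
cmp ecx, 0  (cmp 2,0)
jne top: taken
edi=0>>2=0
eax=15^2=13
ecx=2-2=0
After step 31: eax = 13.

13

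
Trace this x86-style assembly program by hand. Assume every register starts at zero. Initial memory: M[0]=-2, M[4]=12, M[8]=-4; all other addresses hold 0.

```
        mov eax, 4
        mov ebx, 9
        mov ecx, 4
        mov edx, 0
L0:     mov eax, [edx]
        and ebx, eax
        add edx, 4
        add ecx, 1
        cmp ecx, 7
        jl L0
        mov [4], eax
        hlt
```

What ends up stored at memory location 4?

after mov eax, 4: eax=4
after mov ebx, 9: ebx=9
after mov ecx, 4: ecx=4
after mov edx, 0: edx=0
after mov eax, [edx]: eax=M[0]=-2
after and ebx, eax: ebx=9&(-2)=8
after add edx, 4: edx=0+4=4
after add ecx, 1: ecx=4+1=5
cmp ecx, 7  (cmp 5,7)
jl L0: taken
after mov eax, [edx]: eax=M[4]=12
after and ebx, eax: ebx=8&12=8
after add edx, 4: edx=4+4=8
after add ecx, 1: ecx=5+1=6
cmp ecx, 7  (cmp 6,7)
jl L0: taken
after mov eax, [edx]: eax=M[8]=-4
after and ebx, eax: ebx=8&(-4)=8
after add edx, 4: edx=8+4=12
after add ecx, 1: ecx=6+1=7
cmp ecx, 7  (cmp 7,7)
jl L0: not taken
mov [4], eax → M[4]=-4
halt.

-4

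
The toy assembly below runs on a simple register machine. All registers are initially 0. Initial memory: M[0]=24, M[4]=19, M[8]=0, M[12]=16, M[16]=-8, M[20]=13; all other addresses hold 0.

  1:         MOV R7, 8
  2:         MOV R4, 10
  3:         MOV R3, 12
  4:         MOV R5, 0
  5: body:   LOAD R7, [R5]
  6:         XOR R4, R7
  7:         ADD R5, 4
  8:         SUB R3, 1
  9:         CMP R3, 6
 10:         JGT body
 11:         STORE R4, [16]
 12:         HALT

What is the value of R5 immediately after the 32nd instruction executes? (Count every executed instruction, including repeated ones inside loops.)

MOV R7, 8 → R7=8
MOV R4, 10 → R4=10
MOV R3, 12 → R3=12
MOV R5, 0 → R5=0
LOAD R7, [R5] → R7=M[0]=24
XOR R4, R7 → R4=10^24=18
ADD R5, 4 → R5=0+4=4
SUB R3, 1 → R3=12-1=11
CMP R3, 6  (cmp 11,6)
JGT body: taken
LOAD R7, [R5] → R7=M[4]=19
XOR R4, R7 → R4=18^19=1
ADD R5, 4 → R5=4+4=8
SUB R3, 1 → R3=11-1=10
CMP R3, 6  (cmp 10,6)
JGT body: taken
LOAD R7, [R5] → R7=M[8]=0
XOR R4, R7 → R4=1^0=1
ADD R5, 4 → R5=8+4=12
SUB R3, 1 → R3=10-1=9
CMP R3, 6  (cmp 9,6)
JGT body: taken
LOAD R7, [R5] → R7=M[12]=16
XOR R4, R7 → R4=1^16=17
ADD R5, 4 → R5=12+4=16
SUB R3, 1 → R3=9-1=8
CMP R3, 6  (cmp 8,6)
JGT body: taken
LOAD R7, [R5] → R7=M[16]=-8
XOR R4, R7 → R4=17^(-8)=-23
ADD R5, 4 → R5=16+4=20
SUB R3, 1 → R3=8-1=7
After step 32: R5 = 20.

20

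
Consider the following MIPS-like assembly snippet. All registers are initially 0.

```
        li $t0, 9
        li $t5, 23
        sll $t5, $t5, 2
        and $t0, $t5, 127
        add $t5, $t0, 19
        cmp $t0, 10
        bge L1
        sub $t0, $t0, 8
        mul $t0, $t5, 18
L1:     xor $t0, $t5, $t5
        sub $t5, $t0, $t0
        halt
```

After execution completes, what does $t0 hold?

li $t0, 9 → $t0=9
li $t5, 23 → $t5=23
sll $t5, $t5, 2 → $t5=23<<2=92
and $t0, $t5, 127 → $t0=92&127=92
add $t5, $t0, 19 → $t5=92+19=111
cmp $t0, 10  (cmp 92,10)
bge L1: taken
xor $t0, $t5, $t5 → $t0=111^111=0
sub $t5, $t0, $t0 → $t5=0-0=0
halt.

0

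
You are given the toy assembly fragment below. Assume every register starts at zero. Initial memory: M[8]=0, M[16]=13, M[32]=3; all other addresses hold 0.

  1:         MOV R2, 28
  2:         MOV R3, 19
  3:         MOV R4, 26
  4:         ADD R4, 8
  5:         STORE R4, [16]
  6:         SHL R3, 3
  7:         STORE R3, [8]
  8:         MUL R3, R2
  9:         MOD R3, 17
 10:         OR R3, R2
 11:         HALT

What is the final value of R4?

after MOV R2, 28: R2=28
after MOV R3, 19: R3=19
after MOV R4, 26: R4=26
after ADD R4, 8: R4=26+8=34
STORE R4, [16] → M[16]=34
after SHL R3, 3: R3=19<<3=152
STORE R3, [8] → M[8]=152
after MUL R3, R2: R3=152*28=4256
after MOD R3, 17: R3=4256%17=6
after OR R3, R2: R3=6|28=30
halt.

34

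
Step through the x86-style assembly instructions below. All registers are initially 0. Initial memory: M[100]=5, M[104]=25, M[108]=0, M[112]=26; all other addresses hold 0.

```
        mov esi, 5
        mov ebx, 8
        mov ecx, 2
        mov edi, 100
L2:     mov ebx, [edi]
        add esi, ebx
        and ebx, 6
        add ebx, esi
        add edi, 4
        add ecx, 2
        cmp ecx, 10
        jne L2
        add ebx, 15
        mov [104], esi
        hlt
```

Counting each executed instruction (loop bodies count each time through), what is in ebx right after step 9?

esi=5
ebx=8
ecx=2
edi=100
ebx=M[100]=5
esi=5+5=10
ebx=5&6=4
ebx=4+10=14
edi=100+4=104
After step 9: ebx = 14.

14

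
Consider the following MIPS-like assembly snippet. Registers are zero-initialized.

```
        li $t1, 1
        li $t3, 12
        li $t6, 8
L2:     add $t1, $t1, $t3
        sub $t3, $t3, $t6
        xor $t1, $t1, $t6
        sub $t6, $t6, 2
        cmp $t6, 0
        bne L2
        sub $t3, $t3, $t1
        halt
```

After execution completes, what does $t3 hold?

after li $t1, 1: $t1=1
after li $t3, 12: $t3=12
after li $t6, 8: $t6=8
after add $t1, $t1, $t3: $t1=1+12=13
after sub $t3, $t3, $t6: $t3=12-8=4
after xor $t1, $t1, $t6: $t1=13^8=5
after sub $t6, $t6, 2: $t6=8-2=6
cmp $t6, 0  (cmp 6,0)
bne L2: taken
after add $t1, $t1, $t3: $t1=5+4=9
after sub $t3, $t3, $t6: $t3=4-6=-2
after xor $t1, $t1, $t6: $t1=9^6=15
after sub $t6, $t6, 2: $t6=6-2=4
cmp $t6, 0  (cmp 4,0)
bne L2: taken
after add $t1, $t1, $t3: $t1=15+(-2)=13
after sub $t3, $t3, $t6: $t3=(-2)-4=-6
after xor $t1, $t1, $t6: $t1=13^4=9
after sub $t6, $t6, 2: $t6=4-2=2
cmp $t6, 0  (cmp 2,0)
bne L2: taken
after add $t1, $t1, $t3: $t1=9+(-6)=3
after sub $t3, $t3, $t6: $t3=(-6)-2=-8
after xor $t1, $t1, $t6: $t1=3^2=1
after sub $t6, $t6, 2: $t6=2-2=0
cmp $t6, 0  (cmp 0,0)
bne L2: not taken
after sub $t3, $t3, $t1: $t3=(-8)-1=-9
halt.

-9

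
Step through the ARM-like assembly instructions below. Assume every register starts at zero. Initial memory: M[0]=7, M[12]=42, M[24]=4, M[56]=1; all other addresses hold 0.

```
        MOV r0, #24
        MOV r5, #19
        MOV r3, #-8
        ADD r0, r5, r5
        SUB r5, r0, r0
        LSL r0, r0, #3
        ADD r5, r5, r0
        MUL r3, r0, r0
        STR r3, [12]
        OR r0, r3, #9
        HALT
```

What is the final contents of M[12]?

92416

after MOV r0, #24: r0=24
after MOV r5, #19: r5=19
after MOV r3, #-8: r3=-8
after ADD r0, r5, r5: r0=19+19=38
after SUB r5, r0, r0: r5=38-38=0
after LSL r0, r0, #3: r0=38<<3=304
after ADD r5, r5, r0: r5=0+304=304
after MUL r3, r0, r0: r3=304*304=92416
STR r3, [12] → M[12]=92416
after OR r0, r3, #9: r0=92416|9=92425
halt.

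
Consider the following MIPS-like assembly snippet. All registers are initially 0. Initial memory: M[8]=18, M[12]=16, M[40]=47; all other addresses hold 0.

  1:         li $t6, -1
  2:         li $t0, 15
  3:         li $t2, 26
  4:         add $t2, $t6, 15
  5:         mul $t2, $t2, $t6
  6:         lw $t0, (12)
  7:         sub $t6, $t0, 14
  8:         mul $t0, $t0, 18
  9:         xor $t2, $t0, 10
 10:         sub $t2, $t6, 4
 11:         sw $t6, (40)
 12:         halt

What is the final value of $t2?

-2

li $t6, -1 → $t6=-1
li $t0, 15 → $t0=15
li $t2, 26 → $t2=26
add $t2, $t6, 15 → $t2=(-1)+15=14
mul $t2, $t2, $t6 → $t2=14*(-1)=-14
lw $t0, (12) → $t0=M[12]=16
sub $t6, $t0, 14 → $t6=16-14=2
mul $t0, $t0, 18 → $t0=16*18=288
xor $t2, $t0, 10 → $t2=288^10=298
sub $t2, $t6, 4 → $t2=2-4=-2
sw $t6, (40) → M[40]=2
halt.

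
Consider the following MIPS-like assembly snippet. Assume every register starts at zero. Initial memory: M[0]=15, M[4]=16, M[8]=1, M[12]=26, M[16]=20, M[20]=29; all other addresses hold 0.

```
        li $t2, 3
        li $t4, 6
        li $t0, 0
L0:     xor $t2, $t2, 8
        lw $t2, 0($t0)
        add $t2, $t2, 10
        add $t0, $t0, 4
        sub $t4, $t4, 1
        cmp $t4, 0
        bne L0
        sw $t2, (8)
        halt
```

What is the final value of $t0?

24

after li $t2, 3: $t2=3
after li $t4, 6: $t4=6
after li $t0, 0: $t0=0
after xor $t2, $t2, 8: $t2=3^8=11
after lw $t2, 0($t0): $t2=M[0]=15
after add $t2, $t2, 10: $t2=15+10=25
after add $t0, $t0, 4: $t0=0+4=4
after sub $t4, $t4, 1: $t4=6-1=5
cmp $t4, 0  (cmp 5,0)
bne L0: taken
after xor $t2, $t2, 8: $t2=25^8=17
after lw $t2, 0($t0): $t2=M[4]=16
after add $t2, $t2, 10: $t2=16+10=26
after add $t0, $t0, 4: $t0=4+4=8
after sub $t4, $t4, 1: $t4=5-1=4
cmp $t4, 0  (cmp 4,0)
bne L0: taken
after xor $t2, $t2, 8: $t2=26^8=18
after lw $t2, 0($t0): $t2=M[8]=1
after add $t2, $t2, 10: $t2=1+10=11
after add $t0, $t0, 4: $t0=8+4=12
after sub $t4, $t4, 1: $t4=4-1=3
cmp $t4, 0  (cmp 3,0)
bne L0: taken
after xor $t2, $t2, 8: $t2=11^8=3
after lw $t2, 0($t0): $t2=M[12]=26
after add $t2, $t2, 10: $t2=26+10=36
after add $t0, $t0, 4: $t0=12+4=16
after sub $t4, $t4, 1: $t4=3-1=2
cmp $t4, 0  (cmp 2,0)
bne L0: taken
after xor $t2, $t2, 8: $t2=36^8=44
after lw $t2, 0($t0): $t2=M[16]=20
after add $t2, $t2, 10: $t2=20+10=30
after add $t0, $t0, 4: $t0=16+4=20
after sub $t4, $t4, 1: $t4=2-1=1
cmp $t4, 0  (cmp 1,0)
bne L0: taken
after xor $t2, $t2, 8: $t2=30^8=22
after lw $t2, 0($t0): $t2=M[20]=29
after add $t2, $t2, 10: $t2=29+10=39
after add $t0, $t0, 4: $t0=20+4=24
after sub $t4, $t4, 1: $t4=1-1=0
cmp $t4, 0  (cmp 0,0)
bne L0: not taken
sw $t2, (8) → M[8]=39
halt.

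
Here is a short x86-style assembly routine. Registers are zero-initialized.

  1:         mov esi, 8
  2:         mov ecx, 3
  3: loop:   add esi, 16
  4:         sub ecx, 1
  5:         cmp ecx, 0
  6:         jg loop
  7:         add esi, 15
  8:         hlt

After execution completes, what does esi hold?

71

esi=8
ecx=3
esi=8+16=24
ecx=3-1=2
cmp ecx, 0  (cmp 2,0)
jg loop: taken
esi=24+16=40
ecx=2-1=1
cmp ecx, 0  (cmp 1,0)
jg loop: taken
esi=40+16=56
ecx=1-1=0
cmp ecx, 0  (cmp 0,0)
jg loop: not taken
esi=56+15=71
halt.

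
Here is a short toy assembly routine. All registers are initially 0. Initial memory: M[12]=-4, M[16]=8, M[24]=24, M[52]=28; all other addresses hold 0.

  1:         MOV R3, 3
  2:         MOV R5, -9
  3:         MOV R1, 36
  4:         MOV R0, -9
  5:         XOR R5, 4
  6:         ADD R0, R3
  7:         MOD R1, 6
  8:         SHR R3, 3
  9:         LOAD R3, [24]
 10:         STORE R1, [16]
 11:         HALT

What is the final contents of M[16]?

after MOV R3, 3: R3=3
after MOV R5, -9: R5=-9
after MOV R1, 36: R1=36
after MOV R0, -9: R0=-9
after XOR R5, 4: R5=(-9)^4=-13
after ADD R0, R3: R0=(-9)+3=-6
after MOD R1, 6: R1=36%6=0
after SHR R3, 3: R3=3>>3=0
after LOAD R3, [24]: R3=M[24]=24
STORE R1, [16] → M[16]=0
halt.

0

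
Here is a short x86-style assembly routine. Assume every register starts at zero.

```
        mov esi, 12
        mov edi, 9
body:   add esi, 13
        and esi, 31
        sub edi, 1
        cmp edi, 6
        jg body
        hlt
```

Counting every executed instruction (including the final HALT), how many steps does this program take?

18

after mov esi, 12: esi=12
after mov edi, 9: edi=9
after add esi, 13: esi=12+13=25
after and esi, 31: esi=25&31=25
after sub edi, 1: edi=9-1=8
cmp edi, 6  (cmp 8,6)
jg body: taken
after add esi, 13: esi=25+13=38
after and esi, 31: esi=38&31=6
after sub edi, 1: edi=8-1=7
cmp edi, 6  (cmp 7,6)
jg body: taken
after add esi, 13: esi=6+13=19
after and esi, 31: esi=19&31=19
after sub edi, 1: edi=7-1=6
cmp edi, 6  (cmp 6,6)
jg body: not taken
halt.
Total executed instructions: 18.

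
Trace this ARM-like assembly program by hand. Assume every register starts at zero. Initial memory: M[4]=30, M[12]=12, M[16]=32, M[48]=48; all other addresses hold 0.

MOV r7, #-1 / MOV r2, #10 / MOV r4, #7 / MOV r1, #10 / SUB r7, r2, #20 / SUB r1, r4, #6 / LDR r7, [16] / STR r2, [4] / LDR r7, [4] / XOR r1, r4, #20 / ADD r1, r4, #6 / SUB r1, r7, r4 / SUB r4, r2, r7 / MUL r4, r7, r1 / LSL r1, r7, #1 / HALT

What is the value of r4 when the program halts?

after MOV r7, #-1: r7=-1
after MOV r2, #10: r2=10
after MOV r4, #7: r4=7
after MOV r1, #10: r1=10
after SUB r7, r2, #20: r7=10-20=-10
after SUB r1, r4, #6: r1=7-6=1
after LDR r7, [16]: r7=M[16]=32
STR r2, [4] → M[4]=10
after LDR r7, [4]: r7=M[4]=10
after XOR r1, r4, #20: r1=7^20=19
after ADD r1, r4, #6: r1=7+6=13
after SUB r1, r7, r4: r1=10-7=3
after SUB r4, r2, r7: r4=10-10=0
after MUL r4, r7, r1: r4=10*3=30
after LSL r1, r7, #1: r1=10<<1=20
halt.

30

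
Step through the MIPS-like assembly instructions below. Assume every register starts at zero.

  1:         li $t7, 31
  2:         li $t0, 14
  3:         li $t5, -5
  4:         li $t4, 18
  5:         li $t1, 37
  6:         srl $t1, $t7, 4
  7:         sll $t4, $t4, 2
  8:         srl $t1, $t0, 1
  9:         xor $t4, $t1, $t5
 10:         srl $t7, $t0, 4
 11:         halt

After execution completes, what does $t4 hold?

-4

after li $t7, 31: $t7=31
after li $t0, 14: $t0=14
after li $t5, -5: $t5=-5
after li $t4, 18: $t4=18
after li $t1, 37: $t1=37
after srl $t1, $t7, 4: $t1=31>>4=1
after sll $t4, $t4, 2: $t4=18<<2=72
after srl $t1, $t0, 1: $t1=14>>1=7
after xor $t4, $t1, $t5: $t4=7^(-5)=-4
after srl $t7, $t0, 4: $t7=14>>4=0
halt.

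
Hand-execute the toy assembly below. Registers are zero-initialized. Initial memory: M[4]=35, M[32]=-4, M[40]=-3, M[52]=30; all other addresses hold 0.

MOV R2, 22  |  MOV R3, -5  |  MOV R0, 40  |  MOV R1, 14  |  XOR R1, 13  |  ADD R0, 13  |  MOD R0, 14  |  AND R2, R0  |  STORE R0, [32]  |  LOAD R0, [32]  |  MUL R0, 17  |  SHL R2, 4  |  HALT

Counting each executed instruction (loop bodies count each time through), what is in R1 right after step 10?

R2=22
R3=-5
R0=40
R1=14
R1=14^13=3
R0=40+13=53
R0=53%14=11
R2=22&11=2
STORE R0, [32] → M[32]=11
R0=M[32]=11
After step 10: R1 = 3.

3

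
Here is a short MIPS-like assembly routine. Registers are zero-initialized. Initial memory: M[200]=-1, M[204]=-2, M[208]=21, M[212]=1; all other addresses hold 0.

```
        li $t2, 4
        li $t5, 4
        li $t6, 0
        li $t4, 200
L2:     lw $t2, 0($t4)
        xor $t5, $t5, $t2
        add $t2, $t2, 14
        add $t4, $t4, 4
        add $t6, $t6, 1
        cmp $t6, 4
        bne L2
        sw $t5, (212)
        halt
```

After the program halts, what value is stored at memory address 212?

after li $t2, 4: $t2=4
after li $t5, 4: $t5=4
after li $t6, 0: $t6=0
after li $t4, 200: $t4=200
after lw $t2, 0($t4): $t2=M[200]=-1
after xor $t5, $t5, $t2: $t5=4^(-1)=-5
after add $t2, $t2, 14: $t2=(-1)+14=13
after add $t4, $t4, 4: $t4=200+4=204
after add $t6, $t6, 1: $t6=0+1=1
cmp $t6, 4  (cmp 1,4)
bne L2: taken
after lw $t2, 0($t4): $t2=M[204]=-2
after xor $t5, $t5, $t2: $t5=(-5)^(-2)=5
after add $t2, $t2, 14: $t2=(-2)+14=12
after add $t4, $t4, 4: $t4=204+4=208
after add $t6, $t6, 1: $t6=1+1=2
cmp $t6, 4  (cmp 2,4)
bne L2: taken
after lw $t2, 0($t4): $t2=M[208]=21
after xor $t5, $t5, $t2: $t5=5^21=16
after add $t2, $t2, 14: $t2=21+14=35
after add $t4, $t4, 4: $t4=208+4=212
after add $t6, $t6, 1: $t6=2+1=3
cmp $t6, 4  (cmp 3,4)
bne L2: taken
after lw $t2, 0($t4): $t2=M[212]=1
after xor $t5, $t5, $t2: $t5=16^1=17
after add $t2, $t2, 14: $t2=1+14=15
after add $t4, $t4, 4: $t4=212+4=216
after add $t6, $t6, 1: $t6=3+1=4
cmp $t6, 4  (cmp 4,4)
bne L2: not taken
sw $t5, (212) → M[212]=17
halt.

17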